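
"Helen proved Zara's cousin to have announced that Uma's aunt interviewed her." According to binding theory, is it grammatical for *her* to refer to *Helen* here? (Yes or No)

Yes

*Helen* is an R-expression; Principle C requires it to be free (not bound by any c-commanding expression).
— her: object of the clause headed by 'interviewed'; the pronoun does not c-command the R-expression — coreference allowed.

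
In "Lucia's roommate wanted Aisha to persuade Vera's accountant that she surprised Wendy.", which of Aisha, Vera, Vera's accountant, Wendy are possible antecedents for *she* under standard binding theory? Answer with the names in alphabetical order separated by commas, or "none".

Aisha, Vera, Vera's accountant

*she* is a pronoun; Principle B requires it to be free in its binding domain — the clause headed by 'surprised'.
— Aisha: subject of the clause headed by 'persuade'; c-commands the pronoun but lies outside its binding domain — allowed.
— Vera: possessor inside the object DP of the clause headed by 'persuade'; does not c-command the pronoun — Principle B does not apply; allowed.
— Vera's accountant: object of the clause headed by 'persuade'; c-commands the pronoun but lies outside its binding domain — allowed.
— Wendy: object of the clause headed by 'surprised'; is c-commanded by the pronoun; coreference would bind this R-expression — blocked (Principle C).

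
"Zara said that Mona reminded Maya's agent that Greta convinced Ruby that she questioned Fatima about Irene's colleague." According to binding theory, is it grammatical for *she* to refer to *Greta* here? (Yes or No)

Yes

*Greta* is an R-expression; Principle C requires it to be free (not bound by any c-commanding expression).
— she: subject of the clause headed by 'questioned'; the pronoun does not c-command the R-expression — coreference allowed.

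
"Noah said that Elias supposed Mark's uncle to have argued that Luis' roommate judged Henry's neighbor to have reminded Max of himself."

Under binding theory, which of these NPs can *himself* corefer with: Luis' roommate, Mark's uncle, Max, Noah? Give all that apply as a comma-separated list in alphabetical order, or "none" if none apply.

Max

*himself* is a reflexive; Principle A requires it to be bound within its binding domain — the clause headed by 'reminded'.
— Luis' roommate: subject of the clause headed by 'judged'; c-commands the reflexive but lies outside its binding domain — cannot bind it (Principle A).
— Mark's uncle: subject of the clause headed by 'argued'; c-commands the reflexive but lies outside its binding domain — cannot bind it (Principle A).
— Max: object of the clause headed by 'reminded'; c-commands the reflexive within its binding domain — allowed (Principle A).
— Noah: subject of the matrix clause; c-commands the reflexive but lies outside its binding domain — cannot bind it (Principle A).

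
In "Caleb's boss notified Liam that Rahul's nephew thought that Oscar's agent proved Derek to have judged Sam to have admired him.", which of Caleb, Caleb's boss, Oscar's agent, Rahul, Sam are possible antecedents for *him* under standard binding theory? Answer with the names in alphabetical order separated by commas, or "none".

*him* is a pronoun; Principle B requires it to be free in its binding domain — the clause headed by 'admired'.
— Caleb: possessor inside the subject DP of the matrix clause; does not c-command the pronoun — Principle B does not apply; allowed.
— Caleb's boss: subject of the matrix clause; c-commands the pronoun but lies outside its binding domain — allowed.
— Oscar's agent: subject of the clause headed by 'proved'; c-commands the pronoun but lies outside its binding domain — allowed.
— Rahul: possessor inside the subject DP of the clause headed by 'thought'; does not c-command the pronoun — Principle B does not apply; allowed.
— Sam: subject of the clause headed by 'admired'; c-commands the pronoun within its binding domain — blocked (Principle B).

Caleb, Caleb's boss, Oscar's agent, Rahul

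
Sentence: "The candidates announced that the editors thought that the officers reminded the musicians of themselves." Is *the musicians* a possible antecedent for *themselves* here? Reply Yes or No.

*themselves* is a reflexive; Principle A requires it to be bound within its binding domain — the clause headed by 'reminded'.
— the musicians: object of the clause headed by 'reminded'; c-commands the reflexive within its binding domain — allowed (Principle A).

Yes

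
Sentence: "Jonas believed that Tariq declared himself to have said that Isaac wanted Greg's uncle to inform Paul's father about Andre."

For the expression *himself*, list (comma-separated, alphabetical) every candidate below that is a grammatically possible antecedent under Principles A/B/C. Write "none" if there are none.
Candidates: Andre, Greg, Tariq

Tariq

*himself* is a reflexive; Principle A requires it to be bound within its binding domain — the clause headed by 'declared'.
— Andre: second object of the clause headed by 'inform'; does not c-command the reflexive — cannot bind it (Principle A).
— Greg: possessor inside the subject DP of the clause headed by 'inform'; does not c-command the reflexive — cannot bind it (Principle A).
— Tariq: subject of the clause headed by 'declared'; c-commands the reflexive within its binding domain — allowed (Principle A).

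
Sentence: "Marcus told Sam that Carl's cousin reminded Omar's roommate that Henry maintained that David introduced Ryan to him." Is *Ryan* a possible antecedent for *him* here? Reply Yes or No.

No

*him* is a pronoun; Principle B requires it to be free in its binding domain — the clause headed by 'introduced'.
— Ryan: object of the clause headed by 'introduced'; c-commands the pronoun within its binding domain — blocked (Principle B).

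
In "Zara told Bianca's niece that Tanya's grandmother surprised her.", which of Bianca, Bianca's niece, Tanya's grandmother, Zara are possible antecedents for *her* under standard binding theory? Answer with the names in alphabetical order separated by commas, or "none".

*her* is a pronoun; Principle B requires it to be free in its binding domain — the clause headed by 'surprised'.
— Bianca: possessor inside the object DP of the matrix clause; does not c-command the pronoun — Principle B does not apply; allowed.
— Bianca's niece: object of the matrix clause; c-commands the pronoun but lies outside its binding domain — allowed.
— Tanya's grandmother: subject of the clause headed by 'surprised'; c-commands the pronoun within its binding domain — blocked (Principle B).
— Zara: subject of the matrix clause; c-commands the pronoun but lies outside its binding domain — allowed.

Bianca, Bianca's niece, Zara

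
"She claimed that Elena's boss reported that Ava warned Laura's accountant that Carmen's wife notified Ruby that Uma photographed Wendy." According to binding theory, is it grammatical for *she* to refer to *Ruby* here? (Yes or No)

*Ruby* is an R-expression; Principle C requires it to be free (not bound by any c-commanding expression).
— she: subject of the matrix clause; the pronoun c-commands the R-expression — coreference blocked (Principle C).

No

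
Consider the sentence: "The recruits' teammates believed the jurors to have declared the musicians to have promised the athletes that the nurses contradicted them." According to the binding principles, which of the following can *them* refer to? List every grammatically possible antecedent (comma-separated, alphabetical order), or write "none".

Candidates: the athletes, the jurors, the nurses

*them* is a pronoun; Principle B requires it to be free in its binding domain — the clause headed by 'contradicted'.
— the athletes: object of the clause headed by 'promised'; c-commands the pronoun but lies outside its binding domain — allowed.
— the jurors: subject of the clause headed by 'declared'; c-commands the pronoun but lies outside its binding domain — allowed.
— the nurses: subject of the clause headed by 'contradicted'; c-commands the pronoun within its binding domain — blocked (Principle B).

the athletes, the jurors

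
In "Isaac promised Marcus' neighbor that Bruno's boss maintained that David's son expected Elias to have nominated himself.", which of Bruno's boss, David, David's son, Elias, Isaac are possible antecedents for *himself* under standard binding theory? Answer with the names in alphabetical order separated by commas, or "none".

Elias

*himself* is a reflexive; Principle A requires it to be bound within its binding domain — the clause headed by 'nominated'.
— Bruno's boss: subject of the clause headed by 'maintained'; c-commands the reflexive but lies outside its binding domain — cannot bind it (Principle A).
— David: possessor inside the subject DP of the clause headed by 'expected'; does not c-command the reflexive — cannot bind it (Principle A).
— David's son: subject of the clause headed by 'expected'; c-commands the reflexive but lies outside its binding domain — cannot bind it (Principle A).
— Elias: subject of the clause headed by 'nominated'; c-commands the reflexive within its binding domain — allowed (Principle A).
— Isaac: subject of the matrix clause; c-commands the reflexive but lies outside its binding domain — cannot bind it (Principle A).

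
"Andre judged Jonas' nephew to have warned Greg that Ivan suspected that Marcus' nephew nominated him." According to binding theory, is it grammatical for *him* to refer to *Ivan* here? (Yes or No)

Yes

*Ivan* is an R-expression; Principle C requires it to be free (not bound by any c-commanding expression).
— him: object of the clause headed by 'nominated'; the pronoun does not c-command the R-expression — coreference allowed.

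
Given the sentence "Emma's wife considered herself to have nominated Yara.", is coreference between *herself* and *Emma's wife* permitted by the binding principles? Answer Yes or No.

Yes

*herself* is a reflexive; Principle A requires it to be bound within its binding domain — the matrix clause.
— Emma's wife: subject of the matrix clause; c-commands the reflexive within its binding domain — allowed (Principle A).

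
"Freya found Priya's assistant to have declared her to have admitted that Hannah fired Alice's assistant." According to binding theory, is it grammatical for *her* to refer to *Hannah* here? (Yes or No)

*Hannah* is an R-expression; Principle C requires it to be free (not bound by any c-commanding expression).
— her: subject of the clause headed by 'admitted'; the pronoun c-commands the R-expression — coreference blocked (Principle C).

No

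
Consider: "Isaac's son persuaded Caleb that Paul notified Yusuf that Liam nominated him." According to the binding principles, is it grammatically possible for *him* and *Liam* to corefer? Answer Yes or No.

No

*him* is a pronoun; Principle B requires it to be free in its binding domain — the clause headed by 'nominated'.
— Liam: subject of the clause headed by 'nominated'; c-commands the pronoun within its binding domain — blocked (Principle B).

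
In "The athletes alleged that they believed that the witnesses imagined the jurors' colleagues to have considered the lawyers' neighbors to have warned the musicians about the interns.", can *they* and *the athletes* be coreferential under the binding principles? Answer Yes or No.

Yes

*the athletes* is an R-expression; Principle C requires it to be free (not bound by any c-commanding expression).
— they: subject of the clause headed by 'believed'; the pronoun does not c-command the R-expression — coreference allowed.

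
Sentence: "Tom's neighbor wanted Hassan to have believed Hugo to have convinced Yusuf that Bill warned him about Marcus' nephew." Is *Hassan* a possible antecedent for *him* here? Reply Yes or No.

*him* is a pronoun; Principle B requires it to be free in its binding domain — the clause headed by 'warned'.
— Hassan: subject of the clause headed by 'believed'; c-commands the pronoun but lies outside its binding domain — allowed.

Yes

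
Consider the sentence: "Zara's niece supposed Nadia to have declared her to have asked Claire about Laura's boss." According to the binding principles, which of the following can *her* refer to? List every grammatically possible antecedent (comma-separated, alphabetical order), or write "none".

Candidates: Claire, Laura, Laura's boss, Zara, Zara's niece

*her* is a pronoun; Principle B requires it to be free in its binding domain — the clause headed by 'declared'.
— Claire: object of the clause headed by 'asked'; is c-commanded by the pronoun; coreference would bind this R-expression — blocked (Principle C).
— Laura: possessor inside the second object DP of the clause headed by 'asked'; is c-commanded by the pronoun; coreference would bind this R-expression — blocked (Principle C).
— Laura's boss: second object of the clause headed by 'asked'; is c-commanded by the pronoun; coreference would bind this R-expression — blocked (Principle C).
— Zara: possessor inside the subject DP of the matrix clause; does not c-command the pronoun — Principle B does not apply; allowed.
— Zara's niece: subject of the matrix clause; c-commands the pronoun but lies outside its binding domain — allowed.

Zara, Zara's niece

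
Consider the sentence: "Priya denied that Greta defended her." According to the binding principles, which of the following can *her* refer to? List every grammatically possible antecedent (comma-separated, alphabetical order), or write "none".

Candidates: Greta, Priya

Priya

*her* is a pronoun; Principle B requires it to be free in its binding domain — the clause headed by 'defended'.
— Greta: subject of the clause headed by 'defended'; c-commands the pronoun within its binding domain — blocked (Principle B).
— Priya: subject of the matrix clause; c-commands the pronoun but lies outside its binding domain — allowed.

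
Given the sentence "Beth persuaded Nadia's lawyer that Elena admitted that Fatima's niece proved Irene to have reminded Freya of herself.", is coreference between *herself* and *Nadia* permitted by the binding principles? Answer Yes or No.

No

*herself* is a reflexive; Principle A requires it to be bound within its binding domain — the clause headed by 'reminded'.
— Nadia: possessor inside the object DP of the matrix clause; does not c-command the reflexive — cannot bind it (Principle A).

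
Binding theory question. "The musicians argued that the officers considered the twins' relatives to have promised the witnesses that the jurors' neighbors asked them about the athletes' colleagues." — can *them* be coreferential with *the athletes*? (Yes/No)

No

*them* is a pronoun; Principle B requires it to be free in its binding domain — the clause headed by 'asked'.
— the athletes: possessor inside the second object DP of the clause headed by 'asked'; is c-commanded by the pronoun; coreference would bind this R-expression — blocked (Principle C).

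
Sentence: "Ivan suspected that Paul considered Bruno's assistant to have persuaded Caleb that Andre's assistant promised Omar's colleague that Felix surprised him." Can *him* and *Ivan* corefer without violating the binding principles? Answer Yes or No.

*Ivan* is an R-expression; Principle C requires it to be free (not bound by any c-commanding expression).
— him: object of the clause headed by 'surprised'; the pronoun does not c-command the R-expression — coreference allowed.

Yes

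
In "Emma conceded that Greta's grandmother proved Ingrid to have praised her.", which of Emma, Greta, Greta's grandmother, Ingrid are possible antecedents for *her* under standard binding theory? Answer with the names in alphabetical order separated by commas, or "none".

*her* is a pronoun; Principle B requires it to be free in its binding domain — the clause headed by 'praised'.
— Emma: subject of the matrix clause; c-commands the pronoun but lies outside its binding domain — allowed.
— Greta: possessor inside the subject DP of the clause headed by 'proved'; does not c-command the pronoun — Principle B does not apply; allowed.
— Greta's grandmother: subject of the clause headed by 'proved'; c-commands the pronoun but lies outside its binding domain — allowed.
— Ingrid: subject of the clause headed by 'praised'; c-commands the pronoun within its binding domain — blocked (Principle B).

Emma, Greta, Greta's grandmother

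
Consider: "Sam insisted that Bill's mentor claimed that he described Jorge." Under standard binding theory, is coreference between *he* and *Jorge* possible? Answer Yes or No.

*Jorge* is an R-expression; Principle C requires it to be free (not bound by any c-commanding expression).
— he: subject of the clause headed by 'described'; the pronoun c-commands the R-expression — coreference blocked (Principle C).

No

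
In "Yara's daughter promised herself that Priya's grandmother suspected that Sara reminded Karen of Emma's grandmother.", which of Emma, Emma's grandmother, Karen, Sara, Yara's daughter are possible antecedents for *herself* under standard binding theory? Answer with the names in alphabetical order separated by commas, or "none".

Yara's daughter

*herself* is a reflexive; Principle A requires it to be bound within its binding domain — the matrix clause.
— Emma: possessor inside the second object DP of the clause headed by 'reminded'; does not c-command the reflexive — cannot bind it (Principle A).
— Emma's grandmother: second object of the clause headed by 'reminded'; does not c-command the reflexive — cannot bind it (Principle A).
— Karen: object of the clause headed by 'reminded'; does not c-command the reflexive — cannot bind it (Principle A).
— Sara: subject of the clause headed by 'reminded'; does not c-command the reflexive — cannot bind it (Principle A).
— Yara's daughter: subject of the matrix clause; c-commands the reflexive within its binding domain — allowed (Principle A).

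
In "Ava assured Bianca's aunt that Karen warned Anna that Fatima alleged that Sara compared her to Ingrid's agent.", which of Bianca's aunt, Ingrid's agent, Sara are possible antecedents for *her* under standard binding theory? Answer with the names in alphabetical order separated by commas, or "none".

*her* is a pronoun; Principle B requires it to be free in its binding domain — the clause headed by 'compared'.
— Bianca's aunt: object of the matrix clause; c-commands the pronoun but lies outside its binding domain — allowed.
— Ingrid's agent: second object of the clause headed by 'compared'; is c-commanded by the pronoun; coreference would bind this R-expression — blocked (Principle C).
— Sara: subject of the clause headed by 'compared'; c-commands the pronoun within its binding domain — blocked (Principle B).

Bianca's aunt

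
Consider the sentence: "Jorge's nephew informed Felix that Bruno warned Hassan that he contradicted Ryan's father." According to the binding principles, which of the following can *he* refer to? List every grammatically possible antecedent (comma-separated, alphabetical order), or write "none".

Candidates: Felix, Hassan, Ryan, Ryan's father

Felix, Hassan

*he* is a pronoun; Principle B requires it to be free in its binding domain — the clause headed by 'contradicted'.
— Felix: object of the matrix clause; c-commands the pronoun but lies outside its binding domain — allowed.
— Hassan: object of the clause headed by 'warned'; c-commands the pronoun but lies outside its binding domain — allowed.
— Ryan: possessor inside the object DP of the clause headed by 'contradicted'; is c-commanded by the pronoun; coreference would bind this R-expression — blocked (Principle C).
— Ryan's father: object of the clause headed by 'contradicted'; is c-commanded by the pronoun; coreference would bind this R-expression — blocked (Principle C).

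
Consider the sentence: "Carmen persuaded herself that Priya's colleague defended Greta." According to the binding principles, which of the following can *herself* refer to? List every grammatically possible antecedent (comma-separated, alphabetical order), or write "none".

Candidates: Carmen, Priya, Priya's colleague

Carmen

*herself* is a reflexive; Principle A requires it to be bound within its binding domain — the matrix clause.
— Carmen: subject of the matrix clause; c-commands the reflexive within its binding domain — allowed (Principle A).
— Priya: possessor inside the subject DP of the clause headed by 'defended'; does not c-command the reflexive — cannot bind it (Principle A).
— Priya's colleague: subject of the clause headed by 'defended'; does not c-command the reflexive — cannot bind it (Principle A).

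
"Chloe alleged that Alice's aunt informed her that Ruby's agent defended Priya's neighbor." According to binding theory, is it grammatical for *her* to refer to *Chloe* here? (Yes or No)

Yes

*Chloe* is an R-expression; Principle C requires it to be free (not bound by any c-commanding expression).
— her: object of the clause headed by 'informed'; the pronoun does not c-command the R-expression — coreference allowed.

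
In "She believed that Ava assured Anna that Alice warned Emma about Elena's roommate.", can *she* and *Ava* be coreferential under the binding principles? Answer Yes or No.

No

*Ava* is an R-expression; Principle C requires it to be free (not bound by any c-commanding expression).
— she: subject of the matrix clause; the pronoun c-commands the R-expression — coreference blocked (Principle C).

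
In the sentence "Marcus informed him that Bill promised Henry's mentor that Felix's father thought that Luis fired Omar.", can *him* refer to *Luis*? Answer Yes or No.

No

*him* is a pronoun; Principle B requires it to be free in its binding domain — the matrix clause.
— Luis: subject of the clause headed by 'fired'; is c-commanded by the pronoun; coreference would bind this R-expression — blocked (Principle C).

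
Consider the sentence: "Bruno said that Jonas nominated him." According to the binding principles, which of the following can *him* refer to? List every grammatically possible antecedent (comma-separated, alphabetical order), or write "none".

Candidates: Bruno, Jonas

*him* is a pronoun; Principle B requires it to be free in its binding domain — the clause headed by 'nominated'.
— Bruno: subject of the matrix clause; c-commands the pronoun but lies outside its binding domain — allowed.
— Jonas: subject of the clause headed by 'nominated'; c-commands the pronoun within its binding domain — blocked (Principle B).

Bruno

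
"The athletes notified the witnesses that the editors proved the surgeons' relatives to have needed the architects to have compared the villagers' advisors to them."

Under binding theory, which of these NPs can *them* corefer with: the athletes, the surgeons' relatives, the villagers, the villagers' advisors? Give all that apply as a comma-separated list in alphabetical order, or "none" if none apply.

the athletes, the surgeons' relatives, the villagers

*them* is a pronoun; Principle B requires it to be free in its binding domain — the clause headed by 'compared'.
— the athletes: subject of the matrix clause; c-commands the pronoun but lies outside its binding domain — allowed.
— the surgeons' relatives: subject of the clause headed by 'needed'; c-commands the pronoun but lies outside its binding domain — allowed.
— the villagers: possessor inside the object DP of the clause headed by 'compared'; does not c-command the pronoun — Principle B does not apply; allowed.
— the villagers' advisors: object of the clause headed by 'compared'; c-commands the pronoun within its binding domain — blocked (Principle B).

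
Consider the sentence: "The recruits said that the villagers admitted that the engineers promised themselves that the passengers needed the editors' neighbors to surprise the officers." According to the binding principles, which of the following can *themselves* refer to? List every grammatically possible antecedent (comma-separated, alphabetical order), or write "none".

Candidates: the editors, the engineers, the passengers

*themselves* is a reflexive; Principle A requires it to be bound within its binding domain — the clause headed by 'promised'.
— the editors: possessor inside the subject DP of the clause headed by 'surprise'; does not c-command the reflexive — cannot bind it (Principle A).
— the engineers: subject of the clause headed by 'promised'; c-commands the reflexive within its binding domain — allowed (Principle A).
— the passengers: subject of the clause headed by 'needed'; does not c-command the reflexive — cannot bind it (Principle A).

the engineers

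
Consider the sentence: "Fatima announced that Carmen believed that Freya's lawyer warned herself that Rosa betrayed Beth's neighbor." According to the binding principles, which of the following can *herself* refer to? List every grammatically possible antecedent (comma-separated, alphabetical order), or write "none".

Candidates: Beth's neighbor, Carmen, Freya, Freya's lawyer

Freya's lawyer

*herself* is a reflexive; Principle A requires it to be bound within its binding domain — the clause headed by 'warned'.
— Beth's neighbor: object of the clause headed by 'betrayed'; does not c-command the reflexive — cannot bind it (Principle A).
— Carmen: subject of the clause headed by 'believed'; c-commands the reflexive but lies outside its binding domain — cannot bind it (Principle A).
— Freya: possessor inside the subject DP of the clause headed by 'warned'; does not c-command the reflexive — cannot bind it (Principle A).
— Freya's lawyer: subject of the clause headed by 'warned'; c-commands the reflexive within its binding domain — allowed (Principle A).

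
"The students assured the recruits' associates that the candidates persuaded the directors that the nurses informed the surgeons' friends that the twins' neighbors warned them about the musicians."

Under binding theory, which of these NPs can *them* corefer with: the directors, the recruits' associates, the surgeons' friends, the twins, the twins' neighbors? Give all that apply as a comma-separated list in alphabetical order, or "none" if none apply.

the directors, the recruits' associates, the surgeons' friends, the twins

*them* is a pronoun; Principle B requires it to be free in its binding domain — the clause headed by 'warned'.
— the directors: object of the clause headed by 'persuaded'; c-commands the pronoun but lies outside its binding domain — allowed.
— the recruits' associates: object of the matrix clause; c-commands the pronoun but lies outside its binding domain — allowed.
— the surgeons' friends: object of the clause headed by 'informed'; c-commands the pronoun but lies outside its binding domain — allowed.
— the twins: possessor inside the subject DP of the clause headed by 'warned'; does not c-command the pronoun — Principle B does not apply; allowed.
— the twins' neighbors: subject of the clause headed by 'warned'; c-commands the pronoun within its binding domain — blocked (Principle B).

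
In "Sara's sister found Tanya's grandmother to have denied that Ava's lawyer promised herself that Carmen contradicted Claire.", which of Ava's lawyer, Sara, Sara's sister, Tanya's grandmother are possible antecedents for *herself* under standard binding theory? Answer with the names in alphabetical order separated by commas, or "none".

*herself* is a reflexive; Principle A requires it to be bound within its binding domain — the clause headed by 'promised'.
— Ava's lawyer: subject of the clause headed by 'promised'; c-commands the reflexive within its binding domain — allowed (Principle A).
— Sara: possessor inside the subject DP of the matrix clause; does not c-command the reflexive — cannot bind it (Principle A).
— Sara's sister: subject of the matrix clause; c-commands the reflexive but lies outside its binding domain — cannot bind it (Principle A).
— Tanya's grandmother: subject of the clause headed by 'denied'; c-commands the reflexive but lies outside its binding domain — cannot bind it (Principle A).

Ava's lawyer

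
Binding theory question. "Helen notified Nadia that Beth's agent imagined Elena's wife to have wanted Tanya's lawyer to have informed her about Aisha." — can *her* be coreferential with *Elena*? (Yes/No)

Yes

*her* is a pronoun; Principle B requires it to be free in its binding domain — the clause headed by 'informed'.
— Elena: possessor inside the subject DP of the clause headed by 'wanted'; does not c-command the pronoun — Principle B does not apply; allowed.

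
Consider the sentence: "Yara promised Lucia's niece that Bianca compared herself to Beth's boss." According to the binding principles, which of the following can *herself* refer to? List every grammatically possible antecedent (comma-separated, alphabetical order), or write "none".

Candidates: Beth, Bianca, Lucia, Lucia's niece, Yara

*herself* is a reflexive; Principle A requires it to be bound within its binding domain — the clause headed by 'compared'.
— Beth: possessor inside the second object DP of the clause headed by 'compared'; does not c-command the reflexive — cannot bind it (Principle A).
— Bianca: subject of the clause headed by 'compared'; c-commands the reflexive within its binding domain — allowed (Principle A).
— Lucia: possessor inside the object DP of the matrix clause; does not c-command the reflexive — cannot bind it (Principle A).
— Lucia's niece: object of the matrix clause; c-commands the reflexive but lies outside its binding domain — cannot bind it (Principle A).
— Yara: subject of the matrix clause; c-commands the reflexive but lies outside its binding domain — cannot bind it (Principle A).

Bianca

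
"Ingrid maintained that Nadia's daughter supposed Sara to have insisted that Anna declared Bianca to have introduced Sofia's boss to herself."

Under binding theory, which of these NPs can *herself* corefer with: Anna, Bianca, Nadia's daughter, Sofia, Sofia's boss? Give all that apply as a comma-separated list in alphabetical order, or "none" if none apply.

*herself* is a reflexive; Principle A requires it to be bound within its binding domain — the clause headed by 'introduced'.
— Anna: subject of the clause headed by 'declared'; c-commands the reflexive but lies outside its binding domain — cannot bind it (Principle A).
— Bianca: subject of the clause headed by 'introduced'; c-commands the reflexive within its binding domain — allowed (Principle A).
— Nadia's daughter: subject of the clause headed by 'supposed'; c-commands the reflexive but lies outside its binding domain — cannot bind it (Principle A).
— Sofia: possessor inside the object DP of the clause headed by 'introduced'; does not c-command the reflexive — cannot bind it (Principle A).
— Sofia's boss: object of the clause headed by 'introduced'; c-commands the reflexive within its binding domain — allowed (Principle A).

Bianca, Sofia's boss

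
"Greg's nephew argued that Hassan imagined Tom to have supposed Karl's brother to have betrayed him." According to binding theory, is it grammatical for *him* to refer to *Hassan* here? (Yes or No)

Yes

*Hassan* is an R-expression; Principle C requires it to be free (not bound by any c-commanding expression).
— him: object of the clause headed by 'betrayed'; the pronoun does not c-command the R-expression — coreference allowed.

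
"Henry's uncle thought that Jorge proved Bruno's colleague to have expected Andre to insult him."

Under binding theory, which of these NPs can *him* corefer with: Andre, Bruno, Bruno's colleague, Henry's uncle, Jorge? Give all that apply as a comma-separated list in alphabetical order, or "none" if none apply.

*him* is a pronoun; Principle B requires it to be free in its binding domain — the clause headed by 'insult'.
— Andre: subject of the clause headed by 'insult'; c-commands the pronoun within its binding domain — blocked (Principle B).
— Bruno: possessor inside the subject DP of the clause headed by 'expected'; does not c-command the pronoun — Principle B does not apply; allowed.
— Bruno's colleague: subject of the clause headed by 'expected'; c-commands the pronoun but lies outside its binding domain — allowed.
— Henry's uncle: subject of the matrix clause; c-commands the pronoun but lies outside its binding domain — allowed.
— Jorge: subject of the clause headed by 'proved'; c-commands the pronoun but lies outside its binding domain — allowed.

Bruno, Bruno's colleague, Henry's uncle, Jorge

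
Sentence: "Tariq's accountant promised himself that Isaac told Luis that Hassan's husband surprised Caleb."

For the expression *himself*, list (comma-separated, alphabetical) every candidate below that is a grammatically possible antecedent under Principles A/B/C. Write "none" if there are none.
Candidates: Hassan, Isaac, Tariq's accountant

*himself* is a reflexive; Principle A requires it to be bound within its binding domain — the matrix clause.
— Hassan: possessor inside the subject DP of the clause headed by 'surprised'; does not c-command the reflexive — cannot bind it (Principle A).
— Isaac: subject of the clause headed by 'told'; does not c-command the reflexive — cannot bind it (Principle A).
— Tariq's accountant: subject of the matrix clause; c-commands the reflexive within its binding domain — allowed (Principle A).

Tariq's accountant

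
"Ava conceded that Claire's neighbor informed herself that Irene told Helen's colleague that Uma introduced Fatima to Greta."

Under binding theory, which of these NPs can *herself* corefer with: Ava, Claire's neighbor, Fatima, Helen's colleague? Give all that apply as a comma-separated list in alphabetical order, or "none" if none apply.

Claire's neighbor

*herself* is a reflexive; Principle A requires it to be bound within its binding domain — the clause headed by 'informed'.
— Ava: subject of the matrix clause; c-commands the reflexive but lies outside its binding domain — cannot bind it (Principle A).
— Claire's neighbor: subject of the clause headed by 'informed'; c-commands the reflexive within its binding domain — allowed (Principle A).
— Fatima: object of the clause headed by 'introduced'; does not c-command the reflexive — cannot bind it (Principle A).
— Helen's colleague: object of the clause headed by 'told'; does not c-command the reflexive — cannot bind it (Principle A).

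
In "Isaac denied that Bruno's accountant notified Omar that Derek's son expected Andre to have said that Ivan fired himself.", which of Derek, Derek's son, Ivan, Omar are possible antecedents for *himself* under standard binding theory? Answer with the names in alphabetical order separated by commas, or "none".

Ivan

*himself* is a reflexive; Principle A requires it to be bound within its binding domain — the clause headed by 'fired'.
— Derek: possessor inside the subject DP of the clause headed by 'expected'; does not c-command the reflexive — cannot bind it (Principle A).
— Derek's son: subject of the clause headed by 'expected'; c-commands the reflexive but lies outside its binding domain — cannot bind it (Principle A).
— Ivan: subject of the clause headed by 'fired'; c-commands the reflexive within its binding domain — allowed (Principle A).
— Omar: object of the clause headed by 'notified'; c-commands the reflexive but lies outside its binding domain — cannot bind it (Principle A).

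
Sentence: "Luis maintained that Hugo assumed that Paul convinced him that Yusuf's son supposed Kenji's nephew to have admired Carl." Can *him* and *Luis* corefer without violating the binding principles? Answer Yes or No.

*Luis* is an R-expression; Principle C requires it to be free (not bound by any c-commanding expression).
— him: object of the clause headed by 'convinced'; the pronoun does not c-command the R-expression — coreference allowed.

Yes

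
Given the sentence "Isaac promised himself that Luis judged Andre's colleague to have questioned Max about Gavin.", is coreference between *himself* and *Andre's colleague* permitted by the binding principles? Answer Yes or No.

No

*himself* is a reflexive; Principle A requires it to be bound within its binding domain — the matrix clause.
— Andre's colleague: subject of the clause headed by 'questioned'; does not c-command the reflexive — cannot bind it (Principle A).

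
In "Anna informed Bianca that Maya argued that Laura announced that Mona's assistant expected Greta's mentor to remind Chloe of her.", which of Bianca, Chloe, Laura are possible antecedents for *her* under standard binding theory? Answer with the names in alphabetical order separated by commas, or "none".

*her* is a pronoun; Principle B requires it to be free in its binding domain — the clause headed by 'remind'.
— Bianca: object of the matrix clause; c-commands the pronoun but lies outside its binding domain — allowed.
— Chloe: object of the clause headed by 'remind'; c-commands the pronoun within its binding domain — blocked (Principle B).
— Laura: subject of the clause headed by 'announced'; c-commands the pronoun but lies outside its binding domain — allowed.

Bianca, Laura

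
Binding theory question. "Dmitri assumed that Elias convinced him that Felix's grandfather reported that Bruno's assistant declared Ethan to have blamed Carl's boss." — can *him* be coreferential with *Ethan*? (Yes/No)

*him* is a pronoun; Principle B requires it to be free in its binding domain — the clause headed by 'convinced'.
— Ethan: subject of the clause headed by 'blamed'; is c-commanded by the pronoun; coreference would bind this R-expression — blocked (Principle C).

No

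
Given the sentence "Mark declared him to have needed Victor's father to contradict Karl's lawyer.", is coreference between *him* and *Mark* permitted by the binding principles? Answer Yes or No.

*him* is a pronoun; Principle B requires it to be free in its binding domain — the matrix clause.
— Mark: subject of the matrix clause; c-commands the pronoun within its binding domain — blocked (Principle B).

No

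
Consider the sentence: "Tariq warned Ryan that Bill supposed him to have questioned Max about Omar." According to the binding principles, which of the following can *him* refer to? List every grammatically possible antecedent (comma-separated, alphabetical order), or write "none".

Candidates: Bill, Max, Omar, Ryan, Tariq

Ryan, Tariq

*him* is a pronoun; Principle B requires it to be free in its binding domain — the clause headed by 'supposed'.
— Bill: subject of the clause headed by 'supposed'; c-commands the pronoun within its binding domain — blocked (Principle B).
— Max: object of the clause headed by 'questioned'; is c-commanded by the pronoun; coreference would bind this R-expression — blocked (Principle C).
— Omar: second object of the clause headed by 'questioned'; is c-commanded by the pronoun; coreference would bind this R-expression — blocked (Principle C).
— Ryan: object of the matrix clause; c-commands the pronoun but lies outside its binding domain — allowed.
— Tariq: subject of the matrix clause; c-commands the pronoun but lies outside its binding domain — allowed.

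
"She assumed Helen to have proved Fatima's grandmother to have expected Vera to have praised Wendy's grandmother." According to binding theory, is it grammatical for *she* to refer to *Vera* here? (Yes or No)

*Vera* is an R-expression; Principle C requires it to be free (not bound by any c-commanding expression).
— she: subject of the matrix clause; the pronoun c-commands the R-expression — coreference blocked (Principle C).

No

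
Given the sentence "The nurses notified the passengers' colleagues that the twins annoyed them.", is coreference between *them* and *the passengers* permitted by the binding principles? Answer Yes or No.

Yes

*them* is a pronoun; Principle B requires it to be free in its binding domain — the clause headed by 'annoyed'.
— the passengers: possessor inside the object DP of the matrix clause; does not c-command the pronoun — Principle B does not apply; allowed.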